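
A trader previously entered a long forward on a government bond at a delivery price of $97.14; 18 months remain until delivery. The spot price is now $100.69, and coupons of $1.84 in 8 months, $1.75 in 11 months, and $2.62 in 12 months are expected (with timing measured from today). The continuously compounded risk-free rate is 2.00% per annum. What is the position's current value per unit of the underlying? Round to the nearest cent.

$0.32

PV(remaining coupons) I = 1.84·e^(−0.0200·8/12) + 1.75·e^(−0.0200·11/12) + 2.62·e^(−0.0200·12/12) = 6.1020
Current forward F = (S − I)·e^(rT) = (100.69 − 6.1020)·e^(0.0200·18/12) = 94.5880 × 1.030455 = 97.4687
Value (long) = (F − K)·e^(−rT) = (97.4687 − 97.14) × 0.970446 = 0.3190
Value = $0.32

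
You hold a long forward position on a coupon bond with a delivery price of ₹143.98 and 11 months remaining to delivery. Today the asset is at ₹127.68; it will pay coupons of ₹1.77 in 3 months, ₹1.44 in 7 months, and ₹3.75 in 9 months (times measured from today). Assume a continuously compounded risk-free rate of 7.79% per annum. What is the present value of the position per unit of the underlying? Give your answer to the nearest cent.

PV(remaining coupons) I = 1.77·e^(−0.0779·3/12) + 1.44·e^(−0.0779·7/12) + 3.75·e^(−0.0779·9/12) = 6.6491
Current forward F = (S − I)·e^(rT) = (127.68 − 6.6491)·e^(0.0779·11/12) = 121.0309 × 1.074020 = 129.9896
Value (long) = (F − K)·e^(−rT) = (129.9896 − 143.98) × 0.931082 = -13.0262
Value = -₹13.03

-₹13.03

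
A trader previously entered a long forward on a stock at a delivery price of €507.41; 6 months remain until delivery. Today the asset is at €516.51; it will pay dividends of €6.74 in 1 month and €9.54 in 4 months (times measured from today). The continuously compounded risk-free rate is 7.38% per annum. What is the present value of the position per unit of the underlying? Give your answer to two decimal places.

PV(remaining dividends) I = 6.74·e^(−0.0738·1/12) + 9.54·e^(−0.0738·4/12) = 16.0069
Current forward F = (S − I)·e^(rT) = (516.51 − 16.0069)·e^(0.0738·6/12) = 500.5031 × 1.037589 = 519.3165
Value (long) = (F − K)·e^(−rT) = (519.3165 − 507.41) × 0.963773 = 11.4752
Value = €11.48

€11.48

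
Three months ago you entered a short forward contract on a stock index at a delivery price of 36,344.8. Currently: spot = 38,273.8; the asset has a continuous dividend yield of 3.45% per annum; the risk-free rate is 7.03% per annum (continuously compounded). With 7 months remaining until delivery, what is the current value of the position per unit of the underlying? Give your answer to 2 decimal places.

-2626.73

Current fair forward for the remaining 7 months: F = S·e^((r − q)·T), (r − q) = 0.0703 − 0.0345 = 0.0358
F = 38273.8 · e^(0.0358 × 7/12) = 38273.8 × 1.02110292 = 39081.4889
Value of long forward = (F − K)·e^(−rT) = (39081.4889 − 36344.8) · e^(−0.0703·7/12)
= 2736.6889 × 0.95982113 = 2626.73
Short position value = −(long value) = -2626.73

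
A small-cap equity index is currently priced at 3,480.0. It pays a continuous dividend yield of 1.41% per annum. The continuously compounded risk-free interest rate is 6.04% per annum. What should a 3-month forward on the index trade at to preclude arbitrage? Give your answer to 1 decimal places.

F = S·e^((r − q)T) = 3480.0 · e^((0.0604 − 0.0141) × 3/12)
= 3480.0 · e^0.011575 = 3480.0 × 1.011642
F = 3,520.5

3,520.5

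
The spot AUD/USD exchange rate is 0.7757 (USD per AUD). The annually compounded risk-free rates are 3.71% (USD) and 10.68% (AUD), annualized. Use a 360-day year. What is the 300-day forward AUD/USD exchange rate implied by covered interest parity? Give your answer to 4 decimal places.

By covered interest parity, F = S · (1+r_USD)^T / (1+r_AUD)^T
= 0.7757 × 1.030822 / 1.088239 = 0.7757 × 0.947239
F = 0.7348 USD per AUD

0.7348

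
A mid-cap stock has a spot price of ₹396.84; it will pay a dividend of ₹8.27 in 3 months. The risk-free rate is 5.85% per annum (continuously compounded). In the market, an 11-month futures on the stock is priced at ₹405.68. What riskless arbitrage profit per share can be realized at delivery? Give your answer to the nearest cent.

PV(dividends) I = 8.27·e^(−0.0585·3/12) = 8.1499
Fair futures F* = (S − I)·e^(rT) = (396.84 − 8.1499)·e^0.053625 = 388.6901 × 1.055089 = 410.1026
Market ₹405.68 < fair 410.1026: forward underpriced → reverse cash-and-carry (short the stock, invest proceeds at r, pay the dividends, go long the forward).
Profit at T = |F_mkt − F*| = |405.68 − 410.1026| = ₹4.42 per share

₹4.42 per share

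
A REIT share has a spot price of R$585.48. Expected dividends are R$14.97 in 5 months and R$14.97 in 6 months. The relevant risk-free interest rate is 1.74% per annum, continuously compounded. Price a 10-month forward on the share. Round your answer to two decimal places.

PV(dividends) I = 14.97·e^(−0.0174·5/12) + 14.97·e^(−0.0174·6/12)
I = 14.8619 + 14.8403 = 29.7022
F = (S − I)·e^(rT) = (585.48 − 29.7022) · e^(0.0174·10/12)
= 555.7778 · e^0.014500 = 555.7778 × 1.014606 = R$563.90

R$563.90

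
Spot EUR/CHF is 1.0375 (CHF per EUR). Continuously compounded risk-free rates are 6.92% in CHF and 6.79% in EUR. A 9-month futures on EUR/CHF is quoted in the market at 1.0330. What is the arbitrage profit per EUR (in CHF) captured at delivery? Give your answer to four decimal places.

0.0055 per EUR (in CHF)

Fair futures: F* = S·e^(carry·T), with carry = (r_CHF − r_EUR) = 0.0692 − 0.0679 = 0.0013
F* = 1.0375 · e^(0.0013 × 9/12) = 1.0375 · e^0.000975 = 1.0375 × 1.000975 = 1.0385
Market 1.0330 < fair 1.0385: forward underpriced → reverse cash-and-carry (short spot, go long the forward).
At maturity, profit = |F_mkt − F*| = |1.0330 − 1.0385| = 0.0055 per EUR (in CHF)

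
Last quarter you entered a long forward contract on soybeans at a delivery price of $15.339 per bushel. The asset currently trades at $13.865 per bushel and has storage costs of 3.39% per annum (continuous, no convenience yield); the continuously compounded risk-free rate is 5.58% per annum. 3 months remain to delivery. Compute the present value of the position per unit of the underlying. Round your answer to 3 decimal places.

-$1.144 per bushel

Current fair forward for the remaining 3 months: F = S·e^((r + u)·T), (r + u) = 0.0558 + 0.0339 = 0.0897
F = 13.865 · e^(0.0897 × 3/12) = 13.865 × 1.022678 = 14.1794
Value of long forward = (F − K)·e^(−rT) = (14.1794 − 15.339) · e^(−0.0558·3/12)
= -1.1596 × 0.986147 = -1.144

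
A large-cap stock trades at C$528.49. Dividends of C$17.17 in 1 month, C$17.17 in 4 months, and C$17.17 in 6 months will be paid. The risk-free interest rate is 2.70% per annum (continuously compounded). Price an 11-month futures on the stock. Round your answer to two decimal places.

PV(dividends) I = 17.17·e^(−0.0270·1/12) + 17.17·e^(−0.0270·4/12) + 17.17·e^(−0.0270·6/12)
I = 17.1314 + 17.0162 + 16.9398 = 51.0874
F = (S − I)·e^(rT) = (528.49 − 51.0874) · e^(0.0270·11/12)
= 477.4026 · e^0.024750 = 477.4026 × 1.025059 = C$489.37

C$489.37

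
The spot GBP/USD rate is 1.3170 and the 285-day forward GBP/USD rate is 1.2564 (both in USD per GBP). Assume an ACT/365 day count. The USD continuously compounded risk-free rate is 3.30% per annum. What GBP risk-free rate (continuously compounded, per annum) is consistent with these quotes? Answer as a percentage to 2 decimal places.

9.33%

F = S·e^((r_USD − r_GBP)T) ⇒ r_GBP = r_USD − ln(F/S)/T
ln(1.2564/1.3170) = -0.047106; /(285/365) = -0.060329
r_GBP = 0.0330 + 0.060329 = 0.093329
r_GBP = 9.33%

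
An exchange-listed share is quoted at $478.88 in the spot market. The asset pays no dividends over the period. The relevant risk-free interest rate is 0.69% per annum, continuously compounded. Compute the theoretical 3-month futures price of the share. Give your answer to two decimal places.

F = S·e^(rT) = 478.88 · e^(0.0069 × 3/12)
= 478.88 · e^0.001725 = 478.88 × 1.001726
F = $479.71

$479.71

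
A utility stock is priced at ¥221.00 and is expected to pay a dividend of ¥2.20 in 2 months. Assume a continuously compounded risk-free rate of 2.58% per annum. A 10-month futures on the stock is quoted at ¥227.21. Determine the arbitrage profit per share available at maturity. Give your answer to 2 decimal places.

PV(dividends) I = 2.20·e^(−0.0258·2/12) = 2.1906
Fair futures F* = (S − I)·e^(rT) = (221.00 − 2.1906)·e^0.021500 = 218.8094 × 1.021733 = 223.5648
Market ¥227.21 > fair 223.5648: forward overpriced → cash-and-carry (borrow at r, buy the stock and collect the dividends, short the forward).
Profit at T = |F_mkt − F*| = |227.21 − 223.5648| = ¥3.65 per share

¥3.65 per share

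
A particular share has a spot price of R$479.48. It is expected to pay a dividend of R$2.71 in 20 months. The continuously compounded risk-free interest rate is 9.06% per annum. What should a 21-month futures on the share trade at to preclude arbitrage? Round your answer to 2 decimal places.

PV(dividends) I = 2.71·e^(−0.0906·20/12)
I = 2.3302
F = (S − I)·e^(rT) = (479.48 − 2.3302) · e^(0.0906·21/12)
= 477.1498 · e^0.158550 = 477.1498 × 1.171811 = R$559.13

R$559.13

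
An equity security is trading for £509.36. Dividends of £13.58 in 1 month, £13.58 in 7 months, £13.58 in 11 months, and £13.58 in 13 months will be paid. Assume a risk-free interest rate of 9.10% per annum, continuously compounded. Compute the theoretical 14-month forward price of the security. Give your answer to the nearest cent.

PV(dividends) I = 13.58·e^(−0.0910·1/12) + 13.58·e^(−0.0910·7/12) + 13.58·e^(−0.0910·11/12) + 13.58·e^(−0.0910·13/12)
I = 13.4774 + 12.8779 + 12.4932 + 12.3051 = 51.1536
F = (S − I)·e^(rT) = (509.36 − 51.1536) · e^(0.0910·14/12)
= 458.2064 · e^0.106167 = 458.2064 × 1.112008 = £509.53

£509.53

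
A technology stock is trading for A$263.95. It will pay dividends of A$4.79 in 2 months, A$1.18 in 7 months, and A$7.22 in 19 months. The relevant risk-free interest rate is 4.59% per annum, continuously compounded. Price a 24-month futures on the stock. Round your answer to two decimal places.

A$275.50

PV(dividends) I = 4.79·e^(−0.0459·2/12) + 1.18·e^(−0.0459·7/12) + 7.22·e^(−0.0459·19/12)
I = 4.7535 + 1.1488 + 6.7139 = 12.6162
F = (S − I)·e^(rT) = (263.95 − 12.6162) · e^(0.0459·24/12)
= 251.3338 · e^0.091800 = 251.3338 × 1.096146 = A$275.50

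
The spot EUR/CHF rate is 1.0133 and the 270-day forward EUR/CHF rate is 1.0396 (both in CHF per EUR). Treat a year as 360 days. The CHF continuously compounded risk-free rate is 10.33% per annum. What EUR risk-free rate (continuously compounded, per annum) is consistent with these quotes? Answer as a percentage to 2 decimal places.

F = S·e^((r_CHF − r_EUR)T) ⇒ r_EUR = r_CHF − ln(F/S)/T
ln(1.0396/1.0133) = 0.025624; /(270/360) = 0.034165
r_EUR = 0.1033 − 0.034165 = 0.069135
r_EUR = 6.91%

6.91%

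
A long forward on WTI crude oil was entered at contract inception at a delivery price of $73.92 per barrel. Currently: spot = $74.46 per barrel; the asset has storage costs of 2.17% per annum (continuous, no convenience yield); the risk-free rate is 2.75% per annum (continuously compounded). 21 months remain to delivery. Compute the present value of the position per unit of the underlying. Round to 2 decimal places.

Current fair forward for the remaining 21 months: F = S·e^((r + u)·T), (r + u) = 0.0275 + 0.0217 = 0.0492
F = 74.46 · e^(0.0492 × 21/12) = 74.46 × 1.089915 = 81.1551
Value of long forward = (F − K)·e^(−rT) = (81.1551 − 73.92) · e^(−0.0275·21/12)
= 7.2351 × 0.953015 = 6.90

$6.90 per barrel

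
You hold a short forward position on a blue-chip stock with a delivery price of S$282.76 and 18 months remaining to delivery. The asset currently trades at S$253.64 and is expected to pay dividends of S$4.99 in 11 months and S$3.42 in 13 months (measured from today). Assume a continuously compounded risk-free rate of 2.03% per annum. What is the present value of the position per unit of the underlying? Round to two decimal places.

S$28.88

PV(remaining dividends) I = 4.99·e^(−0.0203·11/12) + 3.42·e^(−0.0203·13/12) = 8.2436
Current forward F = (S − I)·e^(rT) = (253.64 − 8.2436)·e^(0.0203·18/12) = 245.3964 × 1.030918 = 252.9836
Value (long) = (F − K)·e^(−rT) = (252.9836 − 282.76) × 0.970009 = -28.8834
Short position value = −(long value) = S$28.88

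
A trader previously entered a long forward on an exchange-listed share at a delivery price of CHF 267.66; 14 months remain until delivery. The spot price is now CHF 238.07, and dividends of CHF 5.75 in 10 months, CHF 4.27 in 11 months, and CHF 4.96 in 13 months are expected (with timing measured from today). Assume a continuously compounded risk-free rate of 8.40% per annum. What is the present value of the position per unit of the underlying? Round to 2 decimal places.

PV(remaining dividends) I = 5.75·e^(−0.0840·10/12) + 4.27·e^(−0.0840·11/12) + 4.96·e^(−0.0840·13/12) = 13.8434
Current forward F = (S − I)·e^(rT) = (238.07 − 13.8434)·e^(0.0840·14/12) = 224.2266 × 1.102963 = 247.3136
Value (long) = (F − K)·e^(−rT) = (247.3136 − 267.66) × 0.906649 = -18.4470
Value = -CHF 18.45

-CHF 18.45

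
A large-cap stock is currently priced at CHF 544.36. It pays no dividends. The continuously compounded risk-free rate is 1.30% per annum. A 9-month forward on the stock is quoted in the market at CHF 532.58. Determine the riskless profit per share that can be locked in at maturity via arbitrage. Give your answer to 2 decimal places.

CHF 17.11 per share

Fair forward: F* = S·e^(carry·T), with carry = r = 0.0130
F* = 544.36 · e^(0.0130 × 9/12) = 544.36 · e^0.009750 = 544.36 × 1.009798 = CHF 549.6936
Market CHF 532.58 < fair CHF 549.6936: forward underpriced → reverse cash-and-carry (short spot, go long the forward).
At maturity, profit = |F_mkt − F*| = |532.58 − 549.6936| = CHF 17.11 per share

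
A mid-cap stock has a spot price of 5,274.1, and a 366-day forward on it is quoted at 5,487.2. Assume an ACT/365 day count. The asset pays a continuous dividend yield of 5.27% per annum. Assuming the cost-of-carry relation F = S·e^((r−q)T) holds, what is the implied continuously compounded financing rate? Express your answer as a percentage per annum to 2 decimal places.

9.22%

From F = S·e^((r−q)T): (r − q) = ln(F/S)/T
ln(5487.2/5274.1) = ln(1.040405) = 0.039610
(r − q) = 0.039610 / (366/365) = 0.039502
r = ln(F/S)/T + q = 0.039502 + 0.0527 = 0.092202
r = 9.22%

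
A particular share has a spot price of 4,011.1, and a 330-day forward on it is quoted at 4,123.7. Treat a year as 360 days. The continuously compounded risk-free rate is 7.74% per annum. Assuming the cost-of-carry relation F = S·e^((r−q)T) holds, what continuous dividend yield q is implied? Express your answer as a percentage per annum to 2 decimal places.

4.72%

From F = S·e^((r−q)T): (r − q) = ln(F/S)/T
ln(4123.7/4011.1) = ln(1.028072) = 0.027685
(r − q) = 0.027685 / (330/360) = 0.030202
q = r − ln(F/S)/T = 0.0774 − 0.030202 = 0.047198
q = 4.72%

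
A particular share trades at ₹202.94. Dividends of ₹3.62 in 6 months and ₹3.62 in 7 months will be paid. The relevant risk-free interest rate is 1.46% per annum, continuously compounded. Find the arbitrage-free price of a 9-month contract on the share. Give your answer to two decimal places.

₹197.91

PV(dividends) I = 3.62·e^(−0.0146·6/12) + 3.62·e^(−0.0146·7/12)
I = 3.5937 + 3.5893 = 7.1830
F = (S − I)·e^(rT) = (202.94 − 7.1830) · e^(0.0146·9/12)
= 195.7570 · e^0.010950 = 195.7570 × 1.011010 = ₹197.91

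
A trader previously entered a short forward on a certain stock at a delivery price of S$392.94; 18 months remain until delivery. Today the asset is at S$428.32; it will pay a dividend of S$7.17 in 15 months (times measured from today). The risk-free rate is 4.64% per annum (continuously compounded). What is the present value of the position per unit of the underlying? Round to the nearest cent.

PV(remaining dividends) I = 7.17·e^(−0.0464·15/12) = 6.7660
Current forward F = (S − I)·e^(rT) = (428.32 − 6.7660)·e^(0.0464·18/12) = 421.5540 × 1.072079 = 451.9392
Value (long) = (F − K)·e^(−rT) = (451.9392 − 392.94) × 0.932767 = 55.0325
Short position value = −(long value) = -S$55.03

-S$55.03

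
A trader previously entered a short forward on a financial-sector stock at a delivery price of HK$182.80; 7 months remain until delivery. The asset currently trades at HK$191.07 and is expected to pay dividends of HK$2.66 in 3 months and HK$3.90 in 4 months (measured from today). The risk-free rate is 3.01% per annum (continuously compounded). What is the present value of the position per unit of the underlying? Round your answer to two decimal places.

-HK$4.95

PV(remaining dividends) I = 2.66·e^(−0.0301·3/12) + 3.90·e^(−0.0301·4/12) = 6.5011
Current forward F = (S − I)·e^(rT) = (191.07 − 6.5011)·e^(0.0301·7/12) = 184.5689 × 1.017713 = 187.8382
Value (long) = (F − K)·e^(−rT) = (187.8382 − 182.80) × 0.982595 = 4.9505
Short position value = −(long value) = -HK$4.95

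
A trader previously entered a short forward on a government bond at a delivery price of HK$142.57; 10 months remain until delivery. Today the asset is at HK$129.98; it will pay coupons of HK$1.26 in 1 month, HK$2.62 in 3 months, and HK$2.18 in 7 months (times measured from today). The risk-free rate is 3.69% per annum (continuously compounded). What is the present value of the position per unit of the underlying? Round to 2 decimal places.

HK$14.26

PV(remaining coupons) I = 1.26·e^(−0.0369·1/12) + 2.62·e^(−0.0369·3/12) + 2.18·e^(−0.0369·7/12) = 5.9857
Current forward F = (S − I)·e^(rT) = (129.98 − 5.9857)·e^(0.0369·10/12) = 123.9943 × 1.031228 = 127.8664
Value (long) = (F − K)·e^(−rT) = (127.8664 − 142.57) × 0.969718 = -14.2583
Short position value = −(long value) = HK$14.26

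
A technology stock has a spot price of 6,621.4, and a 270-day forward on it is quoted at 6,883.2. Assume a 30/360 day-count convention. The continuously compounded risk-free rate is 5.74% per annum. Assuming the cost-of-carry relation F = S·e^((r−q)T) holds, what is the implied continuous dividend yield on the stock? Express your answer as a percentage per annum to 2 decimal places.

From F = S·e^((r−q)T): (r − q) = ln(F/S)/T
ln(6883.2/6621.4) = ln(1.039538) = 0.038776
(r − q) = 0.038776 / (270/360) = 0.051701
q = r − ln(F/S)/T = 0.0574 − 0.051701 = 0.005699
q = 0.57%

0.57%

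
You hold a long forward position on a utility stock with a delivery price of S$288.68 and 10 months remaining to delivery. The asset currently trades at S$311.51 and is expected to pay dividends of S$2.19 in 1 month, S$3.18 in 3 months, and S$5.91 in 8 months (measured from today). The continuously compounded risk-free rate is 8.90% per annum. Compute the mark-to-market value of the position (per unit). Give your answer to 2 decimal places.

S$32.61

PV(remaining dividends) I = 2.19·e^(−0.0890·1/12) + 3.18·e^(−0.0890·3/12) + 5.91·e^(−0.0890·8/12) = 10.8534
Current forward F = (S − I)·e^(rT) = (311.51 − 10.8534)·e^(0.0890·10/12) = 300.6566 × 1.076986 = 323.8029
Value (long) = (F − K)·e^(−rT) = (323.8029 − 288.68) × 0.928517 = 32.6122
Value = S$32.61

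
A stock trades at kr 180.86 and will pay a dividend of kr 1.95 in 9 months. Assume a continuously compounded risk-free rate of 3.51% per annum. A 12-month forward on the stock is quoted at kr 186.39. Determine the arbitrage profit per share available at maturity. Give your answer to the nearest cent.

PV(dividends) I = 1.95·e^(−0.0351·9/12) = 1.8993
Fair forward F* = (S − I)·e^(rT) = (180.86 − 1.8993)·e^0.035100 = 178.9607 × 1.035723 = 185.3537
Market kr 186.39 > fair 185.3537: forward overpriced → cash-and-carry (borrow at r, buy the stock and collect the dividends, short the forward).
Profit at T = |F_mkt − F*| = |186.39 − 185.3537| = kr 1.04 per share

kr 1.04 per share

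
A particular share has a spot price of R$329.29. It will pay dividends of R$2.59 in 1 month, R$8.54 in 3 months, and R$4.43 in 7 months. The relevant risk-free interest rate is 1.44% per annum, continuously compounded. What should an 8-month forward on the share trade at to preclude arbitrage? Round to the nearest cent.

R$316.83

PV(dividends) I = 2.59·e^(−0.0144·1/12) + 8.54·e^(−0.0144·3/12) + 4.43·e^(−0.0144·7/12)
I = 2.5869 + 8.5093 + 4.3929 = 15.4891
F = (S − I)·e^(rT) = (329.29 − 15.4891) · e^(0.0144·8/12)
= 313.8009 · e^0.009600 = 313.8009 × 1.009646 = R$316.83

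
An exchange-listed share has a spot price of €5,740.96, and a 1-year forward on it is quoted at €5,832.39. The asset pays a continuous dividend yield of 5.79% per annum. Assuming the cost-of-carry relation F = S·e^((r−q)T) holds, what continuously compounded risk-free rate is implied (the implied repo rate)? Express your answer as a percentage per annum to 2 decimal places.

From F = S·e^((r−q)T): (r − q) = ln(F/S)/T
ln(5832.39/5740.96) = ln(1.015926) = 0.015801
(r − q) = 0.015801 / (12/12) = 0.015801
r = ln(F/S)/T + q = 0.015801 + 0.0579 = 0.073701
r = 7.37%

7.37%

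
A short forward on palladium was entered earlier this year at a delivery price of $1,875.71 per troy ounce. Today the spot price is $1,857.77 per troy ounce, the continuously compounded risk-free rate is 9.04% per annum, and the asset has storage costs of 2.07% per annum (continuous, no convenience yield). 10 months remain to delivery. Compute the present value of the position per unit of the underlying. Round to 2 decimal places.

-$150.50 per troy ounce

Current fair forward for the remaining 10 months: F = S·e^((r + u)·T), (r + u) = 0.0904 + 0.0207 = 0.1111
F = 1857.77 · e^(0.1111 × 10/12) = 1857.77 × 1.09700455 = 2037.9821
Value of long forward = (F − K)·e^(−rT) = (2037.9821 − 1875.71) · e^(−0.0904·10/12)
= 162.2721 × 0.92743429 = 150.50
Short position value = −(long value) = -$150.50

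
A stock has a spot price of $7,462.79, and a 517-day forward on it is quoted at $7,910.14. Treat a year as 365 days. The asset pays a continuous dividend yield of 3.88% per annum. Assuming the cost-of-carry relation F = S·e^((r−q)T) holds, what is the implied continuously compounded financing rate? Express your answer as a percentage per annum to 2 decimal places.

7.99%

From F = S·e^((r−q)T): (r − q) = ln(F/S)/T
ln(7910.14/7462.79) = ln(1.059944) = 0.058216
(r − q) = 0.058216 / (517/365) = 0.041100
r = ln(F/S)/T + q = 0.041100 + 0.0388 = 0.079900
r = 7.99%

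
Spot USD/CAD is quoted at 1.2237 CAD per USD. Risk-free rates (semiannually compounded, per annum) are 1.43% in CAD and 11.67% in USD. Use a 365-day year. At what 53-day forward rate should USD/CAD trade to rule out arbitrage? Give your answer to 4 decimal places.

By covered interest parity, F = S · (1+r_CAD/2)^(2T) / (1+r_USD/2)^(2T)
= 1.2237 × 1.002071 / 1.016606 = 1.2237 × 0.985702
F = 1.2062 CAD per USD

1.2062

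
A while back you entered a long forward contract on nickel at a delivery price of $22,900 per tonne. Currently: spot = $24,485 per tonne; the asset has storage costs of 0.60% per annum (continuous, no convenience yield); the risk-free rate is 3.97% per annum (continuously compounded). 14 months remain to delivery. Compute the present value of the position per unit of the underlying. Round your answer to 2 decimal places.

$2793.46 per tonne

Current fair forward for the remaining 14 months: F = S·e^((r + u)·T), (r + u) = 0.0397 + 0.0060 = 0.0457
F = 24485 · e^(0.0457 × 14/12) = 24485 × 1.05476360 = 25825.8867
Value of long forward = (F − K)·e^(−rT) = (25825.8867 − 22900) · e^(−0.0397·14/12)
= 2925.8867 × 0.95473958 = 2793.46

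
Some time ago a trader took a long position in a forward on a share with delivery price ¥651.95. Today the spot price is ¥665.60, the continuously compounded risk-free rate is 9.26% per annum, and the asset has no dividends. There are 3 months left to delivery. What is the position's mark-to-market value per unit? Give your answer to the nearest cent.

Current fair forward for the remaining 3 months: F = S·e^(r·T), r = 0.0926
F = 665.60 · e^(0.0926 × 3/12) = 665.60 × 1.023420 = 681.1884
Value of long forward = (F − K)·e^(−rT) = (681.1884 − 651.95) · e^(−0.0926·3/12)
= 29.2384 × 0.977116 = 28.57

¥28.57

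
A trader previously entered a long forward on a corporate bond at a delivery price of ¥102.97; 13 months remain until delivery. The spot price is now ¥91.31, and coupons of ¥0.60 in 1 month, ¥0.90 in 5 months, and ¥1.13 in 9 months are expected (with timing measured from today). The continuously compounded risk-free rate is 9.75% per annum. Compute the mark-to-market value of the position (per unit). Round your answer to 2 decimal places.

-¥3.85

PV(remaining coupons) I = 0.60·e^(−0.0975·1/12) + 0.90·e^(−0.0975·5/12) + 1.13·e^(−0.0975·9/12) = 2.5096
Current forward F = (S − I)·e^(rT) = (91.31 − 2.5096)·e^(0.0975·13/12) = 88.8004 × 1.111405 = 98.6932
Value (long) = (F − K)·e^(−rT) = (98.6932 − 102.97) × 0.899762 = -3.8481
Value = -¥3.85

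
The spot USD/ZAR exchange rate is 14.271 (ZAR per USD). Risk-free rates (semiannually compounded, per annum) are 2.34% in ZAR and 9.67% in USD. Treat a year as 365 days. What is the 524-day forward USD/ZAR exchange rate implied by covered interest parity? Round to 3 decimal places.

12.885

By covered interest parity, F = S · (1+r_ZAR/2)^(2T) / (1+r_USD/2)^(2T)
= 14.271 × 1.033962 / 1.145192 = 14.271 × 0.902872
F = 12.885 ZAR per USD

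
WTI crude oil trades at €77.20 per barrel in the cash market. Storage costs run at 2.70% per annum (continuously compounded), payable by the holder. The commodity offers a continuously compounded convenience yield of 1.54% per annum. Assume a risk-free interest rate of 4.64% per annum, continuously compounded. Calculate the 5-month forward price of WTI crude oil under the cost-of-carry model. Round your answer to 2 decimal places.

€79.09 per barrel

Net carry = r + u − y = 0.0464 + 0.0270 − 0.0154 = 0.0580
F = S·e^((r+u−y)T) = 77.20 · e^(0.0580 × 5/12) = 77.20 · e^0.024167
= 77.20 × 1.024461 = €79.09 per barrel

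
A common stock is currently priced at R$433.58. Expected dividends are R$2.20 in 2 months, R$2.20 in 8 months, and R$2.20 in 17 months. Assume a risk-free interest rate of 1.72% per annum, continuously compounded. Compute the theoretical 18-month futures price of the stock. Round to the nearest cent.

R$438.23

PV(dividends) I = 2.20·e^(−0.0172·2/12) + 2.20·e^(−0.0172·8/12) + 2.20·e^(−0.0172·17/12)
I = 2.1937 + 2.1749 + 2.1470 = 6.5156
F = (S − I)·e^(rT) = (433.58 − 6.5156) · e^(0.0172·18/12)
= 427.0644 · e^0.025800 = 427.0644 × 1.026136 = R$438.23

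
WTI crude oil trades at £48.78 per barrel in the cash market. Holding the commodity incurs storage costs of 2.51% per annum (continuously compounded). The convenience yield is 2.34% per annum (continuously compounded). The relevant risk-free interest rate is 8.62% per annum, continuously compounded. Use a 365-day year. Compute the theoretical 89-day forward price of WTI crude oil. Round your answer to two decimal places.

Net carry = r + u − y = 0.0862 + 0.0251 − 0.0234 = 0.0879
F = S·e^((r+u−y)T) = 48.78 · e^(0.0879 × 89/365) = 48.78 · e^0.021433
= 48.78 × 1.021664 = £49.84 per barrel

£49.84 per barrel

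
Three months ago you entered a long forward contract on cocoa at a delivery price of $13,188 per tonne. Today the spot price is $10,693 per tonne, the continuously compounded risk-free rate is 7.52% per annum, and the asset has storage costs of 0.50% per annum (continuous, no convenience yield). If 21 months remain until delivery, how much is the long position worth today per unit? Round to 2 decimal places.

-$774.83 per tonne

Current fair forward for the remaining 21 months: F = S·e^((r + u)·T), (r + u) = 0.0752 + 0.0050 = 0.0802
F = 10693 · e^(0.0802 × 21/12) = 10693 × 1.15067647 = 12304.1835
Value of long forward = (F − K)·e^(−rT) = (12304.1835 − 13188) · e^(−0.0752·21/12)
= -883.8165 × 0.87669160 = -774.83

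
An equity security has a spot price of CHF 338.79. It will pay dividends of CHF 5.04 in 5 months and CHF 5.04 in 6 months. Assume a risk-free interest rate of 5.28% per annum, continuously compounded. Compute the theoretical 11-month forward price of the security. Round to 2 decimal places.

PV(dividends) I = 5.04·e^(−0.0528·5/12) + 5.04·e^(−0.0528·6/12)
I = 4.9303 + 4.9087 = 9.8390
F = (S − I)·e^(rT) = (338.79 − 9.8390) · e^(0.0528·11/12)
= 328.9510 · e^0.048400 = 328.9510 × 1.049590 = CHF 345.26

CHF 345.26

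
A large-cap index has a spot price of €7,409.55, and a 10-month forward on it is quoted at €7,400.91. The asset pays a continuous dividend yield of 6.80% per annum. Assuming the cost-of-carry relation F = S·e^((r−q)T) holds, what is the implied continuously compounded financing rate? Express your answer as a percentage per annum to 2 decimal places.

6.66%

From F = S·e^((r−q)T): (r − q) = ln(F/S)/T
ln(7400.91/7409.55) = ln(0.998834) = -0.001167
(r − q) = -0.001167 / (10/12) = -0.001400
r = ln(F/S)/T + q = -0.001400 + 0.0680 = 0.066600
r = 6.66%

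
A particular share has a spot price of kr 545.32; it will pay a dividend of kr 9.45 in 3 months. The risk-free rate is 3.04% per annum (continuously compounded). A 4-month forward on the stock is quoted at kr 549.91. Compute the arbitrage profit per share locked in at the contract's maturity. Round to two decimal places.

PV(dividends) I = 9.45·e^(−0.0304·3/12) = 9.3785
Fair forward F* = (S − I)·e^(rT) = (545.32 − 9.3785)·e^0.010133 = 535.9415 × 1.010185 = 541.4001
Market kr 549.91 > fair 541.4001: forward overpriced → cash-and-carry (borrow at r, buy the stock and collect the dividends, short the forward).
Profit at T = |F_mkt − F*| = |549.91 − 541.4001| = kr 8.51 per share

kr 8.51 per share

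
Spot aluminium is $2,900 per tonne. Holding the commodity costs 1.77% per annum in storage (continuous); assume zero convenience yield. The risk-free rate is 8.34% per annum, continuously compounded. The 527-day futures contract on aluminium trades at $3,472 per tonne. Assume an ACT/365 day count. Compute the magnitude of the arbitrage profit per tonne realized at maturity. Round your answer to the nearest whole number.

$116 per tonne

Fair futures: F* = S·e^(carry·T), with carry = (r + u) = 0.0834 + 0.0177 = 0.1011
F* = 2900 · e^(0.1011 × 527/365) = 2900 · e^0.145972 = 2900 × 1.157164 = $3355.7756
Market $3472 > fair $3355.7756: forward overpriced → cash-and-carry (buy spot, short the forward).
At maturity, profit = |F_mkt − F*| = |3472 − 3355.7756| = $116 per tonne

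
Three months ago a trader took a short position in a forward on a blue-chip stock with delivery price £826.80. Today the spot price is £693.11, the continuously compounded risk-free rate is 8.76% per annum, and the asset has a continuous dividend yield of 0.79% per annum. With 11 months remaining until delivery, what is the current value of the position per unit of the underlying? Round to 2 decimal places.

Current fair forward for the remaining 11 months: F = S·e^((r − q)·T), (r − q) = 0.0876 − 0.0079 = 0.0797
F = 693.11 · e^(0.0797 × 11/12) = 693.11 × 1.075793 = 745.6429
Value of long forward = (F − K)·e^(−rT) = (745.6429 − 826.80) · e^(−0.0876·11/12)
= -81.1571 × 0.922839 = -74.89
Short position value = −(long value) = £74.89

£74.89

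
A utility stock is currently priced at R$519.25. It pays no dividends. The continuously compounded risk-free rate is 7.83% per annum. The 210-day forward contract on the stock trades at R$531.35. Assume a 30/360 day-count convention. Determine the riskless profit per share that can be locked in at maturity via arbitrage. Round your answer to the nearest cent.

Fair forward: F* = S·e^(carry·T), with carry = r = 0.0783
F* = 519.25 · e^(0.0783 × 210/360) = 519.25 · e^0.045675 = 519.25 × 1.046734 = R$543.5166
Market R$531.35 < fair R$543.5166: forward underpriced → reverse cash-and-carry (short spot, go long the forward).
At maturity, profit = |F_mkt − F*| = |531.35 − 543.5166| = R$12.17 per share

R$12.17 per share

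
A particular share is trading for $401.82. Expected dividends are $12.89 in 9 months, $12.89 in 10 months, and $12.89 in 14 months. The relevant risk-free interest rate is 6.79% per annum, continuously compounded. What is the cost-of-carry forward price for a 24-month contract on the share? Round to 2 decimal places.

$418.64

PV(dividends) I = 12.89·e^(−0.0679·9/12) + 12.89·e^(−0.0679·10/12) + 12.89·e^(−0.0679·14/12)
I = 12.2500 + 12.1809 + 11.9083 = 36.3392
F = (S − I)·e^(rT) = (401.82 − 36.3392) · e^(0.0679·24/12)
= 365.4808 · e^0.135800 = 365.4808 × 1.145453 = $418.64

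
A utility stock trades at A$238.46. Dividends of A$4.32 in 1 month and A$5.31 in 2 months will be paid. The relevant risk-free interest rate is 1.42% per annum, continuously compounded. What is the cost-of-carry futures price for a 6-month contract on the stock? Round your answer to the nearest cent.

PV(dividends) I = 4.32·e^(−0.0142·1/12) + 5.31·e^(−0.0142·2/12)
I = 4.3149 + 5.2974 = 9.6123
F = (S − I)·e^(rT) = (238.46 − 9.6123) · e^(0.0142·6/12)
= 228.8477 · e^0.007100 = 228.8477 × 1.007125 = A$230.48

A$230.48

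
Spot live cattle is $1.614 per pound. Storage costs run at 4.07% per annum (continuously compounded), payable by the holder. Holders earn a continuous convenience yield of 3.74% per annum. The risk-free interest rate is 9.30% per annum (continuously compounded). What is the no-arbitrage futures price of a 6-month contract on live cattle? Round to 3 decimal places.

Net carry = r + u − y = 0.0930 + 0.0407 − 0.0374 = 0.0963
F = S·e^((r+u−y)T) = 1.614 · e^(0.0963 × 6/12) = 1.614 · e^0.048150
= 1.614 × 1.049328 = $1.694 per pound

$1.694 per pound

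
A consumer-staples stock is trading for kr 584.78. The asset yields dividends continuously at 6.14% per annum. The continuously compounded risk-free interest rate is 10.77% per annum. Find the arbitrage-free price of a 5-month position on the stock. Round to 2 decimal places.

kr 596.17

F = S·e^((r − q)T) = 584.78 · e^((0.1077 − 0.0614) × 5/12)
= 584.78 · e^0.019292 = 584.78 × 1.019479
F = kr 596.17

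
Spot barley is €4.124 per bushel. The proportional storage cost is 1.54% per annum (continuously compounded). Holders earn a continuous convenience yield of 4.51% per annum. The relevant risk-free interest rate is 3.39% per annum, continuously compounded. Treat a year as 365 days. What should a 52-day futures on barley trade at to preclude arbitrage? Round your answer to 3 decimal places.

Net carry = r + u − y = 0.0339 + 0.0154 − 0.0451 = 0.0042
F = S·e^((r+u−y)T) = 4.124 · e^(0.0042 × 52/365) = 4.124 · e^0.000598
= 4.124 × 1.000598 = €4.126 per bushel

€4.126 per bushel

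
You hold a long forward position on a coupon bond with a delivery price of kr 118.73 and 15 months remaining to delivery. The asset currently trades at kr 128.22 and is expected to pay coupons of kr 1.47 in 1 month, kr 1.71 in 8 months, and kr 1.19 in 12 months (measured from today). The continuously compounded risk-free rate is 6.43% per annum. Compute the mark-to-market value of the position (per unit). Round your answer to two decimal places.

PV(remaining coupons) I = 1.47·e^(−0.0643·1/12) + 1.71·e^(−0.0643·8/12) + 1.19·e^(−0.0643·12/12) = 4.2163
Current forward F = (S − I)·e^(rT) = (128.22 − 4.2163)·e^(0.0643·15/12) = 124.0037 × 1.083693 = 134.3819
Value (long) = (F − K)·e^(−rT) = (134.3819 − 118.73) × 0.922770 = 14.4431
Value = kr 14.44

kr 14.44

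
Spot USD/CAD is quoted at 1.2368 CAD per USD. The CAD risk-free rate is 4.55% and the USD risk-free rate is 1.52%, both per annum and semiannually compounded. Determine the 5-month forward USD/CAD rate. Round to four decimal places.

By covered interest parity, F = S · (1+r_CAD/2)^(2T) / (1+r_USD/2)^(2T)
= 1.2368 × 1.018923 / 1.006329 = 1.2368 × 1.012515
F = 1.2523 CAD per USD

1.2523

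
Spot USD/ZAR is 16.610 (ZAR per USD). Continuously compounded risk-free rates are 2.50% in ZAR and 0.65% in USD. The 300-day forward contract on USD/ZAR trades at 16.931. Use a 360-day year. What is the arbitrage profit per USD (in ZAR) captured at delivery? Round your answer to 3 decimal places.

0.063 per USD (in ZAR)

Fair forward: F* = S·e^(carry·T), with carry = (r_ZAR − r_USD) = 0.0250 − 0.0065 = 0.0185
F* = 16.610 · e^(0.0185 × 300/360) = 16.610 · e^0.015417 = 16.610 × 1.015536 = 16.8681
Market 16.931 > fair 16.8681: forward overpriced → cash-and-carry (buy spot, short the forward).
At maturity, profit = |F_mkt − F*| = |16.931 − 16.8681| = 0.063 per USD (in ZAR)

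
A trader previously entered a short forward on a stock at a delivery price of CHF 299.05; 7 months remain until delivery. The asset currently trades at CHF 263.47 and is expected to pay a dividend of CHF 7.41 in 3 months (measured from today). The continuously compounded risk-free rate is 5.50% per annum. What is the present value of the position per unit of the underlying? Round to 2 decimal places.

PV(remaining dividends) I = 7.41·e^(−0.0550·3/12) = 7.3088
Current forward F = (S − I)·e^(rT) = (263.47 − 7.3088)·e^(0.0550·7/12) = 256.1612 × 1.032604 = 264.5131
Value (long) = (F − K)·e^(−rT) = (264.5131 − 299.05) × 0.968426 = -33.4464
Short position value = −(long value) = CHF 33.45

CHF 33.45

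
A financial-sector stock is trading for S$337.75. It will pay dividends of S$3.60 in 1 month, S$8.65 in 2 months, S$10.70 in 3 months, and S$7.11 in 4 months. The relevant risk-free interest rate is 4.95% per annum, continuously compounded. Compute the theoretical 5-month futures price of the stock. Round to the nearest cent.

PV(dividends) I = 3.60·e^(−0.0495·1/12) + 8.65·e^(−0.0495·2/12) + 10.70·e^(−0.0495·3/12) + 7.11·e^(−0.0495·4/12)
I = 3.5852 + 8.5789 + 10.5684 + 6.9936 = 29.7261
F = (S − I)·e^(rT) = (337.75 − 29.7261) · e^(0.0495·5/12)
= 308.0239 · e^0.020625 = 308.0239 × 1.020839 = S$314.44

S$314.44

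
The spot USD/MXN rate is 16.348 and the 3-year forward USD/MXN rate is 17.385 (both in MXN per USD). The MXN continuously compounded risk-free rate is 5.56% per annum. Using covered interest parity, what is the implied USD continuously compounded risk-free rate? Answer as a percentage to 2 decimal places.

3.51%

F = S·e^((r_MXN − r_USD)T) ⇒ r_USD = r_MXN − ln(F/S)/T
ln(17.385/16.348) = 0.061502; /(3) = 0.020501
r_USD = 0.0556 − 0.020501 = 0.035099
r_USD = 3.51%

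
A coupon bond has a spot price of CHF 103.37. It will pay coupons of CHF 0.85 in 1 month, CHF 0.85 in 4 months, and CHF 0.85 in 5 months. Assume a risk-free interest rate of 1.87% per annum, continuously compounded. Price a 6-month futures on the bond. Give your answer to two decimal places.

CHF 101.78

PV(coupons) I = 0.85·e^(−0.0187·1/12) + 0.85·e^(−0.0187·4/12) + 0.85·e^(−0.0187·5/12)
I = 0.8487 + 0.8447 + 0.8434 = 2.5368
F = (S − I)·e^(rT) = (103.37 − 2.5368) · e^(0.0187·6/12)
= 100.8332 · e^0.009350 = 100.8332 × 1.009394 = CHF 101.78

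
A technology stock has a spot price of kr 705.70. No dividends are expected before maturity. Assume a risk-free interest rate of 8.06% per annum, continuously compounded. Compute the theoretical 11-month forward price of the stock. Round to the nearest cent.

kr 759.81

F = S·e^(rT) = 705.70 · e^(0.0806 × 11/12)
= 705.70 · e^0.073883 = 705.70 × 1.076681
F = kr 759.81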